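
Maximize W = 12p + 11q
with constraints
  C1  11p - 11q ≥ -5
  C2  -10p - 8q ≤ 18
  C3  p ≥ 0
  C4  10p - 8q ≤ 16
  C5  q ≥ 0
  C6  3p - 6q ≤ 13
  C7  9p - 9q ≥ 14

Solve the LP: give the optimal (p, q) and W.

p = 16/9, q = 2/9, maximum W = 214/9

The binding constraints are 10p - 8q = 16 and 9p - 9q = 14.
Solving simultaneously gives p = 16/9, q = 2/9.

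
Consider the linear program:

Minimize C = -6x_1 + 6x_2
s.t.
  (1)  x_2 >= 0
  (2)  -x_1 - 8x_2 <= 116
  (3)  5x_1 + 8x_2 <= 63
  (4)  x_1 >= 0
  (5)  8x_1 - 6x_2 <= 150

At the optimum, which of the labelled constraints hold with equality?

Corner points and C = -6x_1 + 6x_2:
  (63/5, 0) → C = -378/5
  (0, 0) → C = 0
  (0, 63/8) → C = 189/4

The minimum is at (63/5, 0). Substituting into each constraint, equality holds for (1) and (3); the remaining constraints have slack.

(1) and (3)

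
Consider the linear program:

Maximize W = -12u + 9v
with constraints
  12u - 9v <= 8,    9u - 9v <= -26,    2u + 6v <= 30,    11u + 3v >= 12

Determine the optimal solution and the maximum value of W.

Corner points and W = -12u + 9v:
  (19/12, 161/36) → W = 85/4
  (5/21, 197/63) → W = 177/7
  (-3/10, 51/10) → W = 99/2

The optimum lies where 2u + 6v = 30 and 11u + 3v = 12.
Solving simultaneously gives u = -3/10, v = 51/10.

u = -3/10, v = 51/10, maximum W = 99/2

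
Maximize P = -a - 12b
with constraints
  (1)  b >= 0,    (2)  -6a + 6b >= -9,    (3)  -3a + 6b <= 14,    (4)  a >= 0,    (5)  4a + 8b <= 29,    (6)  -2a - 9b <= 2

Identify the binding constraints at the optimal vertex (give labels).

Corner points and P = -a - 12b:
  (3/2, 0) → P = -3/2
  (0, 0) → P = 0
  (41/12, 23/12) → P = -317/12
  (0, 7/3) → P = -28
  (31/24, 143/48) → P = -889/24

The maximum is at (0, 0). Substituting into each constraint, equality holds for (1) and (4); the remaining constraints have slack.

(1) and (4)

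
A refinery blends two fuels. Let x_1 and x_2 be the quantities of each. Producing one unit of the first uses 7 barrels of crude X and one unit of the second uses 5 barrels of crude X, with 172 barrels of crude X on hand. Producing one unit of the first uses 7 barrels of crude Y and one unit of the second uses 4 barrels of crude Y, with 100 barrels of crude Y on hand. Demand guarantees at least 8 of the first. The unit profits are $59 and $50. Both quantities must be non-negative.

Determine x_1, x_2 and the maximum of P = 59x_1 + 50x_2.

Feasible corners and P = 59x_1 + 50x_2:
  (100/7, 0) → P = 5900/7
  (8, 0) → P = 472
  (8, 11) → P = 1022

x_1 = 8, x_2 = 11, maximum P = 1022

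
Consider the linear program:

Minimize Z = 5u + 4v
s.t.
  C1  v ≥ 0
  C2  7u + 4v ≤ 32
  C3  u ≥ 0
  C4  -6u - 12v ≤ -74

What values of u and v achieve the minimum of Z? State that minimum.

u = 0, v = 37/6, minimum Z = 74/3

Corner points and Z = 5u + 4v:
  (0, 8) → Z = 32
  (22/15, 163/30) → Z = 436/15
  (0, 37/6) → Z = 74/3

At the optimal vertex, u = 0 and -6u - 12v = -74.
Solving simultaneously gives u = 0, v = 37/6.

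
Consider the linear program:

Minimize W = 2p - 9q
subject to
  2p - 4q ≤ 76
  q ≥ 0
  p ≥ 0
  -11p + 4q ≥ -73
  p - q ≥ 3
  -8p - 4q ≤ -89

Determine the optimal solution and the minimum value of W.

p = 61/7, q = 40/7, minimum W = -34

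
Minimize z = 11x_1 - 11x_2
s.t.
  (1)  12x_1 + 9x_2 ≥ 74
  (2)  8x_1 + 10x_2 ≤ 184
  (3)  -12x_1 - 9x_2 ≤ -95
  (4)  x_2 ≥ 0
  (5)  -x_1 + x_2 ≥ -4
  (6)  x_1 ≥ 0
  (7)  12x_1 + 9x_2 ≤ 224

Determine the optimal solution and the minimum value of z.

x_1 = 0, x_2 = 92/5, minimum z = -1012/5

Vertices and z = 11x_1 - 11x_2:
  (0, 92/5) → z = -1012/5
  (73/6, 26/3) → z = 77/2
  (131/21, 47/21) → z = 44
  (0, 95/9) → z = -1045/9
  (260/21, 176/21) → z = 44

At the optimal vertex, 8x_1 + 10x_2 = 184 and x_1 = 0.
Solving simultaneously gives x_1 = 0, x_2 = 92/5.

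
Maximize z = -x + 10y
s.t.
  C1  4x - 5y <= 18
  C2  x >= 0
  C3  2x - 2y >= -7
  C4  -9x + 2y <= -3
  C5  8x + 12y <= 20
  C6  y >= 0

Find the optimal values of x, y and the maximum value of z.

x = 19/31, y = 39/31, maximum z = 371/31

Feasible corners and z = -x + 10y:
  (19/31, 39/31) → z = 371/31
  (1/3, 0) → z = -1/3
  (5/2, 0) → z = -5/2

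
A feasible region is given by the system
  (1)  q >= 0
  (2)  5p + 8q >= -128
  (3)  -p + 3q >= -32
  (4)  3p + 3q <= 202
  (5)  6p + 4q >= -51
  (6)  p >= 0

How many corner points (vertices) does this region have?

4

Intersecting each pair of boundary lines and keeping only the points that satisfy every inequality leaves:
  (32, 0)
  (0, 0)
  (117/2, 53/6)
  (0, 202/3)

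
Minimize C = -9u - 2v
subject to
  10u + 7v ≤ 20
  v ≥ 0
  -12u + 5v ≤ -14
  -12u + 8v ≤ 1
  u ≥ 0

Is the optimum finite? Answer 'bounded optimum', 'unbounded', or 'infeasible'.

bounded optimum

Vertices and C = -9u - 2v:
  (2, 0) → C = -18
  (99/67, 50/67) → C = -991/67
  (7/6, 0) → C = -21/2
The feasible region has finitely many vertices and no improving ray; the minimum is -18 at (2, 0).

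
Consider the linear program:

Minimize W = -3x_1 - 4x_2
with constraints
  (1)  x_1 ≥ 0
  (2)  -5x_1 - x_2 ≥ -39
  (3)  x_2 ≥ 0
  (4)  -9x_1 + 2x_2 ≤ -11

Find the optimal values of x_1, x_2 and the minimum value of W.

Feasible corners and W = -3x_1 - 4x_2:
  (39/5, 0) → W = -117/5
  (89/19, 296/19) → W = -1451/19
  (11/9, 0) → W = -11/3

x_1 = 89/19, x_2 = 296/19, minimum W = -1451/19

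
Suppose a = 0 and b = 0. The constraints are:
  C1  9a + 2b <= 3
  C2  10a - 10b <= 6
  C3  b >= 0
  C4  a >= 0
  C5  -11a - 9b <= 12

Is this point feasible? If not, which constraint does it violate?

C1: 0 ≤ 3 ✓
C2: 0 ≤ 6 ✓
C3: 0 ≥ 0 ✓
C4: 0 ≥ 0 ✓
C5: 0 ≤ 12 ✓

feasible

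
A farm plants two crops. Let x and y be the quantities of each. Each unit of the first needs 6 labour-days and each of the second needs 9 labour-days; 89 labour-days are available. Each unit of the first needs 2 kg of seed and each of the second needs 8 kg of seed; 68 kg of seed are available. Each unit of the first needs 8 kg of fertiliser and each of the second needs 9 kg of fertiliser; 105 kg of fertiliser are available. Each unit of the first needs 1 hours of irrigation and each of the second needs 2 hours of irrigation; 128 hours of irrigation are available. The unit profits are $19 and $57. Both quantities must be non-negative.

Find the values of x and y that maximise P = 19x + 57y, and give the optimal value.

Feasible corners and P = 19x + 57y:
  (0, 0) → P = 0
  (0, 17/2) → P = 969/2
  (105/8, 0) → P = 1995/8
  (10/3, 23/3) → P = 1501/3
  (8, 41/9) → P = 1235/3

x = 10/3, y = 23/3, maximum P = 1501/3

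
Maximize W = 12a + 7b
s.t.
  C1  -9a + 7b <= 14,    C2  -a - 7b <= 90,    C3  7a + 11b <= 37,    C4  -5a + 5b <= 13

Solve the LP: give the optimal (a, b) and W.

a = 1249/38, b = -667/38, maximum W = 10319/38

Corner points and W = 12a + 7b:
  (-52/5, -398/35) → W = -1022/5
  (105/148, 431/148) → W = 4277/148
  (1249/38, -667/38) → W = 10319/38

The optimum lies where -a - 7b = 90 and 7a + 11b = 37.
Solving simultaneously gives a = 1249/38, b = -667/38.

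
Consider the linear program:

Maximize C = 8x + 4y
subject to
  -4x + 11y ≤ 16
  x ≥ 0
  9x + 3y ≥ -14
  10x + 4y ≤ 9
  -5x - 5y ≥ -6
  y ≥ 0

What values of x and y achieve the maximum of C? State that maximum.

x = 7/10, y = 1/2, maximum C = 38/5

Corner points and C = 8x + 4y:
  (0, 6/5) → C = 24/5
  (0, 0) → C = 0
  (7/10, 1/2) → C = 38/5
  (9/10, 0) → C = 36/5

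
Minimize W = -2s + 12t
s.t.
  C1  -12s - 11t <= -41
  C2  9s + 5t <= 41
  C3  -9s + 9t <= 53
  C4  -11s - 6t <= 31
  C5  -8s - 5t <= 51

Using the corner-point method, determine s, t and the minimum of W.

s = 82/13, t = -41/13, minimum W = -656/13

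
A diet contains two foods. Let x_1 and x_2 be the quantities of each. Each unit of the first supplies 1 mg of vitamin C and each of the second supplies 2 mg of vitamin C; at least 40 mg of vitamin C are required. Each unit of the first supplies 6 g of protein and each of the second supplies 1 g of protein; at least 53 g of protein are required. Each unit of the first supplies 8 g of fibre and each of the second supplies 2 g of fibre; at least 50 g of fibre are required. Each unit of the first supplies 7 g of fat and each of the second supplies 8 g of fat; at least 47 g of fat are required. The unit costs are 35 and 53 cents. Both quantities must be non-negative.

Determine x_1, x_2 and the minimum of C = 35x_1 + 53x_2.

x_1 = 6, x_2 = 17, minimum C = 1111

Feasible corners and C = 35x_1 + 53x_2:
  (0, 53) → C = 2809
  (40, 0) → C = 1400
  (6, 17) → C = 1111
The feasible region is unbounded (it extends along (0, 1), (1, 0)), but C strictly increases along every unbounded feasible direction, so there is no improving ray and the minimum is attained at a vertex.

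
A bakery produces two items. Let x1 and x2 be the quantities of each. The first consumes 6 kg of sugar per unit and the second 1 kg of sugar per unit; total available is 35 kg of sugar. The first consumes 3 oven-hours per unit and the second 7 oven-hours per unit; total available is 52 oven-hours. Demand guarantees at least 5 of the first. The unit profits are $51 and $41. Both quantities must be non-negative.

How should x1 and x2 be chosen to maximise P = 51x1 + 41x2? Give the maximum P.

x1 = 5, x2 = 5, maximum P = 460

Corner points and P = 51x1 + 41x2:
  (35/6, 0) → P = 595/2
  (5, 0) → P = 255
  (5, 5) → P = 460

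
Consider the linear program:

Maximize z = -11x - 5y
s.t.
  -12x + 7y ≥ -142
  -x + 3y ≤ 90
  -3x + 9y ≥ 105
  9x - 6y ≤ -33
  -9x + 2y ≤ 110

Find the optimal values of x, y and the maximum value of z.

Corner points and z = -11x - 5y:
  (21, 37) → z = -416
  (-6, 28) → z = -74
  (37/7, 94/7) → z = -877/7
  (-52/5, 41/5) → z = 367/5

At the optimal vertex, -3x + 9y = 105 and -9x + 2y = 110.
Solving simultaneously gives x = -52/5, y = 41/5.

x = -52/5, y = 41/5, maximum z = 367/5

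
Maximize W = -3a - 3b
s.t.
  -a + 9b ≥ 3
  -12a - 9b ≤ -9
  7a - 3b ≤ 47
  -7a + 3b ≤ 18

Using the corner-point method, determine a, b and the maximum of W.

a = 6/13, b = 5/13, maximum W = -33/13

Extreme points and W = -3a - 3b:
  (6/13, 5/13) → W = -33/13
  (36/5, 17/15) → W = -25
  (-15/11, 31/11) → W = -48/11
The feasible region is unbounded (it extends along (3, 7)), but W strictly decreases along every unbounded feasible direction, so there is no improving ray and the maximum is attained at a vertex.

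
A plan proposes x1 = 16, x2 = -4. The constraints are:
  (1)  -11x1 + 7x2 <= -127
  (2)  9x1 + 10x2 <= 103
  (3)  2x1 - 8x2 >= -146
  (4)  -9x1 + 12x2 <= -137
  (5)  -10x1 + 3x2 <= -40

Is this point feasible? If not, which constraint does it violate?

not feasible — violates (2)

Constraint (2): 9x1 + 10x2 = 104, which is not ≤ 103. All other constraints are satisfied.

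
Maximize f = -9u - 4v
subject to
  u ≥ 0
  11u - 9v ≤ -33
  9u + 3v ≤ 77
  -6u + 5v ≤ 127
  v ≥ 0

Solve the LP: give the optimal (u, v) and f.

Corner points and f = -9u - 4v:
  (0, 11/3) → f = -44/3
  (0, 127/5) → f = -508/5
  (99/19, 572/57) → f = -4961/57
  (4/63, 535/21) → f = -2152/21

The optimum lies where u = 0 and 11u - 9v = -33.
Solving simultaneously gives u = 0, v = 11/3.

u = 0, v = 11/3, maximum f = -44/3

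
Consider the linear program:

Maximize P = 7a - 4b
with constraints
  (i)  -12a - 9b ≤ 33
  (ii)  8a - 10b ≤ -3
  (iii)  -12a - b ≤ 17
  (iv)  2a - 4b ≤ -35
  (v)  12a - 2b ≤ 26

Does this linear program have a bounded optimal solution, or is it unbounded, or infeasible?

bounded optimum

Corner points and P = 7a - 4b:
  (-103/50, 193/25) → P = -453/10
  (87/22, 118/11) → P = -335/22
The feasible region has finitely many vertices and no improving ray; the maximum is -335/22 at (87/22, 118/11).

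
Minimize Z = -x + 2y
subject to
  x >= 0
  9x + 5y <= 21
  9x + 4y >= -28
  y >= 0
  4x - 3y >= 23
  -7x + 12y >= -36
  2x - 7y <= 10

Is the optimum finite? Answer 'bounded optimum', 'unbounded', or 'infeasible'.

The boundaries x = 0 and 9x + 5y = 21 meet at (0, 21/5), but that point violates 4x - 3y ≥ 23. Every candidate vertex is excluded by some other constraint, so the feasible region is empty.

infeasible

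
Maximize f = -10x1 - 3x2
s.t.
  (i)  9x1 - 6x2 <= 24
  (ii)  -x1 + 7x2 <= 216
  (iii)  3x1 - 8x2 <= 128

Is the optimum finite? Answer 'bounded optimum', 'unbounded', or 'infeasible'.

unbounded

From the feasible point (488/19, 656/19), moving in the direction (-8, -3) keeps every constraint satisfied while f increases without bound.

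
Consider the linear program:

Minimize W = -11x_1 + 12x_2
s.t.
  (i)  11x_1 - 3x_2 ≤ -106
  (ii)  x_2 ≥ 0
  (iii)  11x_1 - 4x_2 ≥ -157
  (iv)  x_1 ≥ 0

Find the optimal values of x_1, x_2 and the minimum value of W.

x_1 = 0, x_2 = 106/3, minimum W = 424

Extreme points and W = -11x_1 + 12x_2:
  (47/11, 51) → W = 565
  (0, 106/3) → W = 424
  (0, 157/4) → W = 471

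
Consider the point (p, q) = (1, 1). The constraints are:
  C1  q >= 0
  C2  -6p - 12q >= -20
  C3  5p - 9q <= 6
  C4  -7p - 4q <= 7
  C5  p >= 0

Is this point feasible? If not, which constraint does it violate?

C1: 1 ≥ 0 ✓
C2: -18 ≥ -20 ✓
C3: -4 ≤ 6 ✓
C4: -11 ≤ 7 ✓
C5: 1 ≥ 0 ✓

feasible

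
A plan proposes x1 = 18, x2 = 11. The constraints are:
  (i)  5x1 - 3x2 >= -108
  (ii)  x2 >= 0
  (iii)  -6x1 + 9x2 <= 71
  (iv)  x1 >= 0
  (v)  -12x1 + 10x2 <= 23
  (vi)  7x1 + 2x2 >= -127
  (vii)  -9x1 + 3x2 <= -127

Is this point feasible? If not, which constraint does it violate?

(i): 57 ≥ -108 ✓
(ii): 11 ≥ 0 ✓
(iii): -9 ≤ 71 ✓
(iv): 18 ≥ 0 ✓
(v): -106 ≤ 23 ✓
(vi): 148 ≥ -127 ✓
(vii): -129 ≤ -127 ✓

feasible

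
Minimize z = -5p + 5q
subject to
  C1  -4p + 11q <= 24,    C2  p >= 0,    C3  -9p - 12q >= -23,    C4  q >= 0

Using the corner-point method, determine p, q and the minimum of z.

Corner points and z = -5p + 5q:
  (0, 23/12) → z = 115/12
  (0, 0) → z = 0
  (23/9, 0) → z = -115/9

p = 23/9, q = 0, minimum z = -115/9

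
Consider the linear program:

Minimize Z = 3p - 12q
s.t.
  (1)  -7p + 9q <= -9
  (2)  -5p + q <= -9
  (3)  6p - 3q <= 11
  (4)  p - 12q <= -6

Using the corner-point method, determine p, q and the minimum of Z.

Extreme points and Z = 3p - 12q:
  (24/11, 23/33) → Z = -20/11
  (54/25, 17/25) → Z = -42/25
  (50/23, 47/69) → Z = -38/23

At the optimal vertex, -7p + 9q = -9 and 6p - 3q = 11.
Solving simultaneously gives p = 24/11, q = 23/33.

p = 24/11, q = 23/33, minimum Z = -20/11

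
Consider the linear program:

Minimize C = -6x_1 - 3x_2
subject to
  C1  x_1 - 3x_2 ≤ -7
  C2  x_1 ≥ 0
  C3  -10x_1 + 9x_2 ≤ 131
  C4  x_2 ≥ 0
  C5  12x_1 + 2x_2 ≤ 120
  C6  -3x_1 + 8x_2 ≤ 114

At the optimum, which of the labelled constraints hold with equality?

C5 and C6

Feasible corners and C = -6x_1 - 3x_2:
  (0, 7/3) → C = -7
  (173/19, 102/19) → C = -1344/19
  (0, 57/4) → C = -171/4
  (122/17, 288/17) → C = -1596/17

The minimum is at (122/17, 288/17). Substituting into each constraint, equality holds for C5 and C6; the remaining constraints have slack.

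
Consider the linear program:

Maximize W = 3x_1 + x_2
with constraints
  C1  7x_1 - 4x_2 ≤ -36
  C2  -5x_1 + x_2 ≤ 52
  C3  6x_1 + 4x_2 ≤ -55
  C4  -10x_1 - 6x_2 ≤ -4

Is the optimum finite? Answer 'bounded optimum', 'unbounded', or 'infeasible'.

infeasible

The boundaries 7x_1 - 4x_2 = -36 and -5x_1 + x_2 = 52 meet at (-172/13, -184/13), but that point violates -10x_1 - 6x_2 ≤ -4. Every candidate vertex is excluded by some other constraint, so the feasible region is empty.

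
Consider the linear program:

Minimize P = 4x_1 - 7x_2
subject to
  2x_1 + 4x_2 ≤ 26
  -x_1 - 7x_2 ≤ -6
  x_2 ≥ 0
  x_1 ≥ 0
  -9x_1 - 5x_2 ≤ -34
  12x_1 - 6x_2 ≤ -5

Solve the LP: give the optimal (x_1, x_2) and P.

Extreme points and P = 4x_1 - 7x_2:
  (3/13, 83/13) → P = -569/13
  (34/15, 161/30) → P = -57/2
  (179/114, 151/38) → P = -2455/114

x_1 = 3/13, x_2 = 83/13, minimum P = -569/13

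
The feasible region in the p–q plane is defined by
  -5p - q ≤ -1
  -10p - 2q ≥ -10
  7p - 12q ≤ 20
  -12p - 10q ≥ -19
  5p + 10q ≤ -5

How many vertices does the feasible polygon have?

3

Intersecting each pair of boundary lines and keeping only the points that satisfy every inequality leaves:
  (32/67, -93/67)
  (1/3, -2/3)
  (14/13, -27/26)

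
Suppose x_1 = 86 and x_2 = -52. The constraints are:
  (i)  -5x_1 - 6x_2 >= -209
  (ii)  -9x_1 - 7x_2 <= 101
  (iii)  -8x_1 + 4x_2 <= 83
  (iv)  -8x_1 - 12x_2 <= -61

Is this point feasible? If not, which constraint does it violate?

feasible

(i): -118 ≥ -209 ✓
(ii): -410 ≤ 101 ✓
(iii): -896 ≤ 83 ✓
(iv): -64 ≤ -61 ✓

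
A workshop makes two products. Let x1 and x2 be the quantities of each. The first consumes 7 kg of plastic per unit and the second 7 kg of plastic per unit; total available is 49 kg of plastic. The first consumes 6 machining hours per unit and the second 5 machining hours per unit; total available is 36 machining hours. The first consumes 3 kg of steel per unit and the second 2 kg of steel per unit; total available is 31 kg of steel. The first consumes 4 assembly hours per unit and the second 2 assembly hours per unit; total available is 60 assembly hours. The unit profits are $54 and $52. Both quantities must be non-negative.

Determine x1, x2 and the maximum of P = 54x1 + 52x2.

Feasible corners and P = 54x1 + 52x2:
  (0, 0) → P = 0
  (0, 7) → P = 364
  (6, 0) → P = 324
  (1, 6) → P = 366

x1 = 1, x2 = 6, maximum P = 366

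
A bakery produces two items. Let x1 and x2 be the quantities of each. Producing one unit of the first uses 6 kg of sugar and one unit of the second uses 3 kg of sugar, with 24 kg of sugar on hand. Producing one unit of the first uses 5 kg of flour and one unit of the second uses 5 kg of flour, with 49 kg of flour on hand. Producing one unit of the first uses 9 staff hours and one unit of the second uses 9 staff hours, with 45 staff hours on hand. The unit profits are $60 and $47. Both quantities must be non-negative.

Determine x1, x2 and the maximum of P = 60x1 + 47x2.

x1 = 3, x2 = 2, maximum P = 274

Corner points and P = 60x1 + 47x2:
  (0, 0) → P = 0
  (0, 5) → P = 235
  (4, 0) → P = 240
  (3, 2) → P = 274

The binding constraints are 6x1 + 3x2 = 24 and 9x1 + 9x2 = 45.
Solving simultaneously gives x1 = 3, x2 = 2.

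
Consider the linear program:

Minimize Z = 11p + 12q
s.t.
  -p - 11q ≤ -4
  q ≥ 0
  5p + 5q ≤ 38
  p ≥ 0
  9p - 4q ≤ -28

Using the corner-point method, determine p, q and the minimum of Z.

At the optimal vertex, p = 0 and 9p - 4q = -28.
Solving simultaneously gives p = 0, q = 7.

p = 0, q = 7, minimum Z = 84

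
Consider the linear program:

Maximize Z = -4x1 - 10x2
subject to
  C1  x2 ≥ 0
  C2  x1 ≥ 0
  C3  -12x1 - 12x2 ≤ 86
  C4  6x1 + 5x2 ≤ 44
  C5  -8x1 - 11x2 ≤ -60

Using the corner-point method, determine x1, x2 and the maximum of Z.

x1 = 92/13, x2 = 4/13, maximum Z = -408/13

Corner points and Z = -4x1 - 10x2:
  (0, 44/5) → Z = -88
  (0, 60/11) → Z = -600/11
  (92/13, 4/13) → Z = -408/13

At the optimal vertex, 6x1 + 5x2 = 44 and -8x1 - 11x2 = -60.
Solving simultaneously gives x1 = 92/13, x2 = 4/13.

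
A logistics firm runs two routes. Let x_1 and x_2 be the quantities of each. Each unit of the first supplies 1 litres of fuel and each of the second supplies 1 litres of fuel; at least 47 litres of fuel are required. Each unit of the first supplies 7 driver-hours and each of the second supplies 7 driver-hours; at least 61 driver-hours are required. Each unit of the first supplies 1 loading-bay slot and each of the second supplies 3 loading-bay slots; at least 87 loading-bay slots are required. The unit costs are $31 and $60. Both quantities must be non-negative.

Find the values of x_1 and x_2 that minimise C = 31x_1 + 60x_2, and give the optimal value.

Vertices and C = 31x_1 + 60x_2:
  (0, 47) → C = 2820
  (87, 0) → C = 2697
  (27, 20) → C = 2037
The feasible region is unbounded (it extends along (0, 1), (1, 0)), but C strictly increases along every unbounded feasible direction, so there is no improving ray and the minimum is attained at a vertex.

The optimum lies where x_1 + x_2 = 47 and x_1 + 3x_2 = 87.
Solving simultaneously gives x_1 = 27, x_2 = 20.

x_1 = 27, x_2 = 20, minimum C = 2037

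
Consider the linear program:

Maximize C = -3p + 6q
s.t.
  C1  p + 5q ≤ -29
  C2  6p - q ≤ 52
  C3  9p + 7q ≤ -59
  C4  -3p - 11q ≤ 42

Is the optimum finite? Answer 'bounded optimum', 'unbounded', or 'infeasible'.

The boundaries p + 5q = -29 and 9p + 7q = -59 meet at (-46/19, -101/19), but that point violates -3p - 11q ≤ 42. Every candidate vertex is excluded by some other constraint, so the feasible region is empty.

infeasible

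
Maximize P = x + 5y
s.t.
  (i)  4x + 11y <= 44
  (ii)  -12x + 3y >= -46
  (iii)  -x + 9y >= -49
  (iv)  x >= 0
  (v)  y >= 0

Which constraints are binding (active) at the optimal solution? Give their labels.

Vertices and P = x + 5y:
  (319/72, 43/18) → P = 131/8
  (0, 4) → P = 20
  (23/6, 0) → P = 23/6
  (0, 0) → P = 0

The maximum is at (0, 4). Substituting into each constraint, equality holds for (i) and (iv); the remaining constraints have slack.

(i) and (iv)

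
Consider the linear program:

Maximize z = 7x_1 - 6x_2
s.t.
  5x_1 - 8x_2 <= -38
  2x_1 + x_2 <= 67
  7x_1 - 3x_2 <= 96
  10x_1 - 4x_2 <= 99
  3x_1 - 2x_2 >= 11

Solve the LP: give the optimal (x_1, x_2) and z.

Corner points and z = 7x_1 - 6x_2:
  (236/15, 175/12) → z = 679/30
  (82/7, 169/14) → z = 67/7
  (77/4, 187/8) → z = -11/2

x_1 = 236/15, x_2 = 175/12, maximum z = 679/30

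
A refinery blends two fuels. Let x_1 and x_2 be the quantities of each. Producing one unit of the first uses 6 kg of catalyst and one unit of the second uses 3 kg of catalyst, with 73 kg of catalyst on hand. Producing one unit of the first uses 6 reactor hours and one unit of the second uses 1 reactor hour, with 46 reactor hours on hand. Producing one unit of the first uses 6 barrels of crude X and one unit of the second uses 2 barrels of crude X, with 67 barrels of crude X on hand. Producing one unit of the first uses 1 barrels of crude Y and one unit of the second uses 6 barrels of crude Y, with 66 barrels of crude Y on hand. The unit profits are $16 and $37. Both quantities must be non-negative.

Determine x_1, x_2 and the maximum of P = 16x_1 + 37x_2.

Corner points and P = 16x_1 + 37x_2:
  (0, 0) → P = 0
  (0, 11) → P = 407
  (23/3, 0) → P = 368/3
  (6, 10) → P = 466

x_1 = 6, x_2 = 10, maximum P = 466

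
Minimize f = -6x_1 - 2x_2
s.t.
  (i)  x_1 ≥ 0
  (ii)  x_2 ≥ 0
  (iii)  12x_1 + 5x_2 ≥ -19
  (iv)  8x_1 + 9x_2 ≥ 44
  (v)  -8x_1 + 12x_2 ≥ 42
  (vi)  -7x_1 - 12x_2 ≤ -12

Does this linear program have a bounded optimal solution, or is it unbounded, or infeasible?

From the feasible point (0, 44/9), moving in the direction (0, 1) keeps every constraint satisfied while f decreases without bound.

unbounded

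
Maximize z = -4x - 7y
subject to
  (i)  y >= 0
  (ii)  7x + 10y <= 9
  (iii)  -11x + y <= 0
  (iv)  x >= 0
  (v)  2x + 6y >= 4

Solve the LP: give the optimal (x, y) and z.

x = 1/17, y = 11/17, maximum z = -81/17

Extreme points and z = -4x - 7y:
  (1/13, 11/13) → z = -81/13
  (7/11, 5/11) → z = -63/11
  (1/17, 11/17) → z = -81/17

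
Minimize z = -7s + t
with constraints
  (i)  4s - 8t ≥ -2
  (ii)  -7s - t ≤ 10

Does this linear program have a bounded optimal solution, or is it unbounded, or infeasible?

unbounded

From the feasible point (-41/30, -13/30), moving in the direction (8, 4) keeps every constraint satisfied while z decreases without bound.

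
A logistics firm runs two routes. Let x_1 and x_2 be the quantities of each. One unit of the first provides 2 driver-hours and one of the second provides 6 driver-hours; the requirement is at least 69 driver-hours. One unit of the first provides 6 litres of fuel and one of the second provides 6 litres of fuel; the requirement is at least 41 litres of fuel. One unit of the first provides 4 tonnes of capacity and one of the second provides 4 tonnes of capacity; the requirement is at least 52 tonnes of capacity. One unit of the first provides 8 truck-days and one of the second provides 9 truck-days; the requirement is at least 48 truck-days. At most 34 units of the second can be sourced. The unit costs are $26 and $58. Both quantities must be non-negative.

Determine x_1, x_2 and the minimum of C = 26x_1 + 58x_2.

x_1 = 9/4, x_2 = 43/4, minimum C = 682

Corner points and C = 26x_1 + 58x_2:
  (0, 13) → C = 754
  (0, 34) → C = 1972
  (69/2, 0) → C = 897
  (9/4, 43/4) → C = 682
The feasible region is unbounded (it extends along (1, 0)), but C strictly increases along every unbounded feasible direction, so there is no improving ray and the minimum is attained at a vertex.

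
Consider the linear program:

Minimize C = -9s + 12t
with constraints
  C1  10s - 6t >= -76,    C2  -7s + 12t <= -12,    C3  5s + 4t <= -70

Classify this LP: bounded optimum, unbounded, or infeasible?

From the feasible point (-164/13, -326/39), moving in the direction (4, -5) keeps every constraint satisfied while C decreases without bound.

unbounded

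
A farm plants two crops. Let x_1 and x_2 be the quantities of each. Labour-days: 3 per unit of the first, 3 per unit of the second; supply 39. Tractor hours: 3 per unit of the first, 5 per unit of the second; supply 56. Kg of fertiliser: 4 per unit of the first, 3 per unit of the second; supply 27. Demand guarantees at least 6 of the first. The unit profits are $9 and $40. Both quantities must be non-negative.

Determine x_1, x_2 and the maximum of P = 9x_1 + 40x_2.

x_1 = 6, x_2 = 1, maximum P = 94

Vertices and P = 9x_1 + 40x_2:
  (27/4, 0) → P = 243/4
  (6, 0) → P = 54
  (6, 1) → P = 94

The optimum lies where 4x_1 + 3x_2 = 27 and x_1 = 6.
Solving simultaneously gives x_1 = 6, x_2 = 1.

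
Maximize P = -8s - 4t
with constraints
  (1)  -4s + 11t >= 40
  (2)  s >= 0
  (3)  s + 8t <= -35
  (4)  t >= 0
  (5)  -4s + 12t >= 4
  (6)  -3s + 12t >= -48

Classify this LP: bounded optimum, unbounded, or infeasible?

infeasible

The boundaries -4s + 11t = 40 and s = 0 meet at (0, 40/11), but that point violates s + 8t ≤ -35. Every candidate vertex is excluded by some other constraint, so the feasible region is empty.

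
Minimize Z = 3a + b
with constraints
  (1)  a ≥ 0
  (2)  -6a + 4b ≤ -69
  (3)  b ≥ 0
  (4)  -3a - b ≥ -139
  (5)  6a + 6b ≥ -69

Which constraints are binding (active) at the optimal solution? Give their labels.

Extreme points and Z = 3a + b:
  (23/2, 0) → Z = 69/2
  (625/18, 209/6) → Z = 139
  (139/3, 0) → Z = 139

The minimum is at (23/2, 0). Substituting into each constraint, equality holds for (2) and (3); the remaining constraints have slack.

(2) and (3)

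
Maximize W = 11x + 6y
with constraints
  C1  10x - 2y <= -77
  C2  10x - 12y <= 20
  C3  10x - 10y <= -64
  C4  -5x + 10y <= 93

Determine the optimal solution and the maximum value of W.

Extreme points and W = 11x + 6y:
  (-321/40, -13/8) → W = -3921/40
  (-292/45, 109/18) → W = -1577/45
  (-242/5, -42) → W = -3922/5
The feasible region is unbounded (it extends along (-6, -5), (-2, -1)), but W strictly decreases along every unbounded feasible direction, so there is no improving ray and the maximum is attained at a vertex.

The optimum lies where 10x - 2y = -77 and -5x + 10y = 93.
Solving simultaneously gives x = -292/45, y = 109/18.

x = -292/45, y = 109/18, maximum W = -1577/45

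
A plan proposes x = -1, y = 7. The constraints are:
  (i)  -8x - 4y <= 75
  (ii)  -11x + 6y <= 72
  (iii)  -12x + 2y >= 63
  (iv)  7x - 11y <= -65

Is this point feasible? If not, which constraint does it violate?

Constraint (iii): -12x + 2y = 26, which is not ≥ 63. All other constraints are satisfied.

not feasible — violates (iii)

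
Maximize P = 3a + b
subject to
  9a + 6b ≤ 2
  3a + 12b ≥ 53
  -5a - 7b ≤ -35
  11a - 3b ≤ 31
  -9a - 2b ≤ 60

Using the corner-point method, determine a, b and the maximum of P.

Corner points and P = 3a + b:
  (-196/33, 305/33) → P = -283/33
  (-91/9, 31/2) → P = -89/6
  (-490/53, 615/53) → P = -855/53

The binding constraints are 9a + 6b = 2 and -5a - 7b = -35.
Solving simultaneously gives a = -196/33, b = 305/33.

a = -196/33, b = 305/33, maximum P = -283/33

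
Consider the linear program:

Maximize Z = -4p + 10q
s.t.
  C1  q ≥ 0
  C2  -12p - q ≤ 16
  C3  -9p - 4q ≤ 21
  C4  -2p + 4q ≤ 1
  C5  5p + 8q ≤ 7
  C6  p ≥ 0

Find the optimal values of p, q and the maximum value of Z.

p = 5/9, q = 19/36, maximum Z = 55/18

Feasible corners and Z = -4p + 10q:
  (7/5, 0) → Z = -28/5
  (0, 0) → Z = 0
  (5/9, 19/36) → Z = 55/18
  (0, 1/4) → Z = 5/2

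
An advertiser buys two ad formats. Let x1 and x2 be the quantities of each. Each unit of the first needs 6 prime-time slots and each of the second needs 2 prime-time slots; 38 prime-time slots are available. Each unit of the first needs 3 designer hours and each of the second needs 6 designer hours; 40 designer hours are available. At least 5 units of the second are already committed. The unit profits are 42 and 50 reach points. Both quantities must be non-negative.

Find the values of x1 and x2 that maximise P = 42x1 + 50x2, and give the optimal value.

x1 = 10/3, x2 = 5, maximum P = 390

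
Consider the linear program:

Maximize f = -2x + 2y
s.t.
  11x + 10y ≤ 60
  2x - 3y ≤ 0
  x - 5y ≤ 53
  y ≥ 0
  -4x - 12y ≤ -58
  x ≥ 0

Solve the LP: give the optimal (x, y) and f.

Corner points and f = -2x + 2y:
  (35/23, 199/46) → f = 129/23
  (0, 6) → f = 12
  (0, 29/6) → f = 29/3

x = 0, y = 6, maximum f = 12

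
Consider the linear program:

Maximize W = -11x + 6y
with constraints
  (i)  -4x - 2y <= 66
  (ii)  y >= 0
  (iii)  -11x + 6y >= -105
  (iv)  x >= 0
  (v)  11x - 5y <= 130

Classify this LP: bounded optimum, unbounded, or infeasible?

From the feasible point (105/11, 0), moving in the direction (0, 1) keeps every constraint satisfied while W increases without bound.

unbounded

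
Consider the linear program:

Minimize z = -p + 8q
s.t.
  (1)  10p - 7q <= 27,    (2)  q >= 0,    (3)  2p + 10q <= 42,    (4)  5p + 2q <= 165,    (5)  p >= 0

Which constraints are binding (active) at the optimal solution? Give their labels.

Extreme points and z = -p + 8q:
  (27/10, 0) → z = -27/10
  (94/19, 61/19) → z = 394/19
  (0, 0) → z = 0
  (0, 21/5) → z = 168/5

The minimum is at (27/10, 0). Substituting into each constraint, equality holds for (1) and (2); the remaining constraints have slack.

(1) and (2)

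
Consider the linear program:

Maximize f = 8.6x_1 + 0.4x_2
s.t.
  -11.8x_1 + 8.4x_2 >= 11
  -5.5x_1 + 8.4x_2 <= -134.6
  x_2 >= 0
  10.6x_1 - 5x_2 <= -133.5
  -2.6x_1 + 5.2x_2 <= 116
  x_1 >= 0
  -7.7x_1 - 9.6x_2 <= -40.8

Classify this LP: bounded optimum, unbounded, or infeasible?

The boundaries x_1 = 0 and -7.7x_1 - 9.6x_2 = -40.8 meet at (0, 4.25), but that point violates -5.5x_1 + 8.4x_2 ≤ -134.6. Every candidate vertex is excluded by some other constraint, so the feasible region is empty.

infeasible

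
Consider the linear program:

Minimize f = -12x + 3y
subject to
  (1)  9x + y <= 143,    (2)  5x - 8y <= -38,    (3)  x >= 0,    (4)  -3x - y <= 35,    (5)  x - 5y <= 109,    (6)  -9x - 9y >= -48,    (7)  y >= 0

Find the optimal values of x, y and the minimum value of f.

x = 14/39, y = 194/39, minimum f = 138/13

Feasible corners and f = -12x + 3y:
  (0, 19/4) → f = 57/4
  (14/39, 194/39) → f = 138/13
  (0, 16/3) → f = 16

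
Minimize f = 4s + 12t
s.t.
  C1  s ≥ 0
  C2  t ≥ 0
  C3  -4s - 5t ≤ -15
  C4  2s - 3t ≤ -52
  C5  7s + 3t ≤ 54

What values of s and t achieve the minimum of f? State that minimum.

s = 0, t = 52/3, minimum f = 208

Corner points and f = 4s + 12t:
  (0, 52/3) → f = 208
  (0, 18) → f = 216
  (2/9, 472/27) → f = 632/3

At the optimal vertex, s = 0 and 2s - 3t = -52.
Solving simultaneously gives s = 0, t = 52/3.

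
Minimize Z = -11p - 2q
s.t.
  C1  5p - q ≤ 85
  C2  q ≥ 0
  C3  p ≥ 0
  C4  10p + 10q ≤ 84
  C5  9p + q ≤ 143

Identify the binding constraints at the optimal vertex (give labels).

C2 and C4

Extreme points and Z = -11p - 2q:
  (0, 0) → Z = 0
  (42/5, 0) → Z = -462/5
  (0, 42/5) → Z = -84/5

The minimum is at (42/5, 0). Substituting into each constraint, equality holds for C2 and C4; the remaining constraints have slack.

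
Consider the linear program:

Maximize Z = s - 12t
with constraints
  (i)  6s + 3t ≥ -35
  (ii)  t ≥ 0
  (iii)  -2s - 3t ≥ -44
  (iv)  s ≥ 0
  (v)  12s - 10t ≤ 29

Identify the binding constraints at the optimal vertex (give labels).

(ii) and (v)

Extreme points and Z = s - 12t:
  (0, 0) → Z = 0
  (29/12, 0) → Z = 29/12
  (0, 44/3) → Z = -176
  (527/56, 235/28) → Z = -5113/56

The maximum is at (29/12, 0). Substituting into each constraint, equality holds for (ii) and (v); the remaining constraints have slack.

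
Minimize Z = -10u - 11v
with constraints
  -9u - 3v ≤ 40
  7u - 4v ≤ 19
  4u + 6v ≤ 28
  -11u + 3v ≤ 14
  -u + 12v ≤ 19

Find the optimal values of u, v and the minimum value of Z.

Feasible corners and Z = -10u - 11v:
  (-103/57, -451/57) → Z = 1997/19
  (-27/10, -157/30) → Z = 2537/30
  (19/5, 19/10) → Z = -589/10
  (-37/43, 65/43) → Z = -345/43

u = 19/5, v = 19/10, minimum Z = -589/10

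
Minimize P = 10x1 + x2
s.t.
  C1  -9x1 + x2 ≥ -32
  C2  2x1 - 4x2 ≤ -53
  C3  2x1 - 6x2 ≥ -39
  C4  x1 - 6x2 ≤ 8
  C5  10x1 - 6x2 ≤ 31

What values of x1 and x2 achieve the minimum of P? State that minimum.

Vertices and P = 10x1 + x2:
  (-81/2, -7) → P = -412
  (-175/4, -69/8) → P = -3569/8
  (-47, -55/6) → P = -2875/6

x1 = -47, x2 = -55/6, minimum P = -2875/6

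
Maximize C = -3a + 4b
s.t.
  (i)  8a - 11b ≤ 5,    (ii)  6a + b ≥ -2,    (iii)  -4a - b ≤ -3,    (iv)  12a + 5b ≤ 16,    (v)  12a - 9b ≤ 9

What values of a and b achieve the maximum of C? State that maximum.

a = -1/8, b = 7/2, maximum C = 115/8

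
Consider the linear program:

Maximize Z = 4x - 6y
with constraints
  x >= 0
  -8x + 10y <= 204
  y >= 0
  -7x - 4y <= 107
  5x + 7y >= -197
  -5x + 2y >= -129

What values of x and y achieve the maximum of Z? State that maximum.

Corner points and Z = 4x - 6y:
  (0, 102/5) → Z = -612/5
  (0, 0) → Z = 0
  (849/17, 1026/17) → Z = -2760/17
  (129/5, 0) → Z = 516/5

The binding constraints are y = 0 and -5x + 2y = -129.
Solving simultaneously gives x = 129/5, y = 0.

x = 129/5, y = 0, maximum Z = 516/5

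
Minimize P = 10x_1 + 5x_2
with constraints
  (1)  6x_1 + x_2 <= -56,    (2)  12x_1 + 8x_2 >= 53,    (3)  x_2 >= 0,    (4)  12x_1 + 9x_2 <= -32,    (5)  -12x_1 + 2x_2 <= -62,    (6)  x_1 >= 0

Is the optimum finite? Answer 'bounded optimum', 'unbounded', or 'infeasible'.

The boundaries -12x_1 + 2x_2 = -62 and x_1 = 0 meet at (0, -31), but that point violates 6x_1 + x_2 ≤ -56. Every candidate vertex is excluded by some other constraint, so the feasible region is empty.

infeasible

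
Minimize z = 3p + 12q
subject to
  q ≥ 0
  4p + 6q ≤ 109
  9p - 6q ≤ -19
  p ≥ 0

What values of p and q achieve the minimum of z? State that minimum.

p = 0, q = 19/6, minimum z = 38

Feasible corners and z = 3p + 12q:
  (90/13, 1057/78) → z = 2384/13
  (0, 109/6) → z = 218
  (0, 19/6) → z = 38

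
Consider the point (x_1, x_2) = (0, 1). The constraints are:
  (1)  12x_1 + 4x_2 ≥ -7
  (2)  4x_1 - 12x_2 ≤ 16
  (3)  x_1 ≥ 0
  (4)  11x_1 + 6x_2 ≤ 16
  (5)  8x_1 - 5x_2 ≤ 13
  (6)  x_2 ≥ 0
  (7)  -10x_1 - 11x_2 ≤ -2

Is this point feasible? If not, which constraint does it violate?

feasible

(1): 4 ≥ -7 ✓
(2): -12 ≤ 16 ✓
(3): 0 ≥ 0 ✓
(4): 6 ≤ 16 ✓
(5): -5 ≤ 13 ✓
(6): 1 ≥ 0 ✓
(7): -11 ≤ -2 ✓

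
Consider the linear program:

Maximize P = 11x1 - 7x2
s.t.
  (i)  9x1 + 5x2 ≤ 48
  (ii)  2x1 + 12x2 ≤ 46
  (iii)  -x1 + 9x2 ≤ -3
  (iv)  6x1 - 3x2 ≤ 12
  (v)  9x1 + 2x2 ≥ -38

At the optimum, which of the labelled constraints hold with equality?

Extreme points and P = 11x1 - 7x2:
  (33/17, -2/17) → P = 377/17
  (-336/83, -65/83) → P = -3241/83
  (-30/13, -112/13) → P = 454/13

The maximum is at (-30/13, -112/13). Substituting into each constraint, equality holds for (iv) and (v); the remaining constraints have slack.

(iv) and (v)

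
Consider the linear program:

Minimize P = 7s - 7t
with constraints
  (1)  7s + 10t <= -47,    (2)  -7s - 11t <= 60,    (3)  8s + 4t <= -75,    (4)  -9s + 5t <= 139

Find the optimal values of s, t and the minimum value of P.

Corner points and P = 7s - 7t:
  (-281/26, 149/52) → P = -4977/52
  (-13, 22/5) → P = -609/5
  (-39/4, 3/4) → P = -147/2
  (-1829/134, 433/134) → P = -7917/67

The binding constraints are 7s + 10t = -47 and -9s + 5t = 139.
Solving simultaneously gives s = -13, t = 22/5.

s = -13, t = 22/5, minimum P = -609/5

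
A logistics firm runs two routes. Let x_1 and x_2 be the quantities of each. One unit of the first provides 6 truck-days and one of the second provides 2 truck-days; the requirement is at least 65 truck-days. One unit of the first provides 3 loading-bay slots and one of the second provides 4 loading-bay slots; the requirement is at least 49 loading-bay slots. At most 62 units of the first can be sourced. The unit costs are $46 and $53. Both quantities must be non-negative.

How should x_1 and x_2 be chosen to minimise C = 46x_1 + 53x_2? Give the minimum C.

x_1 = 9, x_2 = 11/2, minimum C = 1411/2

The feasible region is unbounded (it extends along (0, 1)), but C strictly increases along every unbounded feasible direction, so there is no improving ray and the minimum is attained at a vertex.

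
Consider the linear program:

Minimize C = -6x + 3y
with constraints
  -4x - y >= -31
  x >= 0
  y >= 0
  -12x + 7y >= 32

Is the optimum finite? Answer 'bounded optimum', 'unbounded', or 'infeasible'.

Extreme points and C = -6x + 3y:
  (0, 31) → C = 93
  (37/8, 25/2) → C = 39/4
  (0, 32/7) → C = 96/7
The feasible region has finitely many vertices and no improving ray; the minimum is 39/4 at (37/8, 25/2).

bounded optimum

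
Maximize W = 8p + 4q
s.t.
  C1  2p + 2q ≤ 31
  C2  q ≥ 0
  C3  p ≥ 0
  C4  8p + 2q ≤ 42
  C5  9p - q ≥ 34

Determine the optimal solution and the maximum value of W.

p = 55/13, q = 53/13, maximum W = 652/13

Vertices and W = 8p + 4q:
  (21/4, 0) → W = 42
  (34/9, 0) → W = 272/9
  (55/13, 53/13) → W = 652/13

The optimum lies where 8p + 2q = 42 and 9p - q = 34.
Solving simultaneously gives p = 55/13, q = 53/13.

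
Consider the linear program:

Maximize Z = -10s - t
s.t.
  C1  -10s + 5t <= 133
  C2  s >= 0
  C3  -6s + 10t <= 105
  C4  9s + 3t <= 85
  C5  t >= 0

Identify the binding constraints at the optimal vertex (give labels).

Vertices and Z = -10s - t:
  (0, 21/2) → Z = -21/2
  (0, 0) → Z = 0
  (535/108, 485/36) → Z = -6805/108
  (85/9, 0) → Z = -850/9

The maximum is at (0, 0). Substituting into each constraint, equality holds for C2 and C5; the remaining constraints have slack.

C2 and C5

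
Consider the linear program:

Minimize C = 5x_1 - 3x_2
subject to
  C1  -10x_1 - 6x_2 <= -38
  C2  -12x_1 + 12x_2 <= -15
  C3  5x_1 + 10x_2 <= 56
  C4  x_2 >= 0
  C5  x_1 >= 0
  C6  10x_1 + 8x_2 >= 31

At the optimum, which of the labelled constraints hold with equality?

C1 and C2

Feasible corners and C = 5x_1 - 3x_2:
  (91/32, 51/32) → C = 151/16
  (19/5, 0) → C = 19
  (137/30, 199/60) → C = 773/60
  (56/5, 0) → C = 56

The minimum is at (91/32, 51/32). Substituting into each constraint, equality holds for C1 and C2; the remaining constraints have slack.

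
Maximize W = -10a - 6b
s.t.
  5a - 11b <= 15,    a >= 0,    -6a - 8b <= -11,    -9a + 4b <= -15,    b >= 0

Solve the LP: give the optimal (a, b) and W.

a = 41/24, b = 3/32, maximum W = -847/48

Vertices and W = -10a - 6b:
  (3, 0) → W = -30
  (41/24, 3/32) → W = -847/48
  (11/6, 0) → W = -55/3
The feasible region is unbounded (it extends along (4, 9), (11, 5)), but W strictly decreases along every unbounded feasible direction, so there is no improving ray and the maximum is attained at a vertex.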